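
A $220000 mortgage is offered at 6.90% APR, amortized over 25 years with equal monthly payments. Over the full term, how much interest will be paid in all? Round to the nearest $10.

Monthly rate = 6.9%/12 = 0.0057500; payment = 220,000 × 0.0057500 / (1 − (1+0.0057500)^−300) = $1,540.91.
Total paid = 300 × $1,540.91 = $462,273.00; interest = $462,273.00 − $220,000 = $242,273.00.

$242,270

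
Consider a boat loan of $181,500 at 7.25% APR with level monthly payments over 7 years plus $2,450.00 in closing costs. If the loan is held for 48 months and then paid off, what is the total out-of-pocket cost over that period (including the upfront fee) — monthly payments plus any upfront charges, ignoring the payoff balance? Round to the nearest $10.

$135,000

Monthly rate = 7.25%/12 = 0.0060417; payment = 181,500 × 0.0060417 / (1 − (1+0.0060417)^−84) = $2,761.56.
Total outlay = 48 × $2,761.56 + $2,450.00 = $135,004.88.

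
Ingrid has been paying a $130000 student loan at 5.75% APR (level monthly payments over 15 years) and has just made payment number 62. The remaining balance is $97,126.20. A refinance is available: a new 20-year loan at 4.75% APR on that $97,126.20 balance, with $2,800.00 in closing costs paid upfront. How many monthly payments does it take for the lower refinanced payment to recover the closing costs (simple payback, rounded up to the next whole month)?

Current payment = 130,000 × 5.75%/12 / (1 − (1+0.0047917)^−180) = $1,079.53.
Refinanced payment = 97,126.20 × 0.0039583 / (1 − (1+0.0039583)^−240) = $627.65.
Monthly savings = $1,079.53 − $627.65 = $451.88.
Break-even = $2,800.00 / $451.88 = 6.20 → 7 months.

7 months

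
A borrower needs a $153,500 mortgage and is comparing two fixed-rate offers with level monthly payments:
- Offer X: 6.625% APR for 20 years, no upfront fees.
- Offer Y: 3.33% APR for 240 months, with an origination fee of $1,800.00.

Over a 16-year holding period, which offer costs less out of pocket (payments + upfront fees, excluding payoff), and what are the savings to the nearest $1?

Offer Y by $51,747

Offer X: monthly rate = 6.625%/12 = 0.0055208; payment = 153,500 × 0.0055208 / (1 − (1+0.0055208)^−240) = $1,155.78.
Offer Y: at 3.33% the monthly rate is 0.0027750, so the payment is 153,500 × 0.0027750 / (1 − 1.0027750^−240) = $876.89.
Over 192 months: Offer X costs 192 × $1,155.78 = $221,909.76; Offer Y costs 192 × $876.89 + $1,800.00 = $170,162.88.
Offer Y is cheaper by $221,909.76 − $170,162.88 = $51,746.88.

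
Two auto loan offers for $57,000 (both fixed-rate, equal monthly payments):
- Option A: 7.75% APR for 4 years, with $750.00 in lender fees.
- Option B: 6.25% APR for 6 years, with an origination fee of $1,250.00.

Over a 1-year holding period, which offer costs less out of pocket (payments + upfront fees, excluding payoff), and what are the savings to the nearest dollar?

Option B by $4,702

Option A: monthly rate = 7.75%/12 = 0.0064583; payment = 57,000 × 0.0064583 / (1 − (1+0.0064583)^−48) = $1,384.86.
Option B: at 6.25% the monthly rate is 0.0052083, so the payment is 57,000 × 0.0052083 / (1 − 1.0052083^−72) = $951.40.
Over 12 months: Option A costs 12 × $1,384.86 + $750.00 = $17,368.32; Option B costs 12 × $951.40 + $1,250.00 = $12,666.80.
Option B is cheaper by $17,368.32 − $12,666.80 = $4,701.52.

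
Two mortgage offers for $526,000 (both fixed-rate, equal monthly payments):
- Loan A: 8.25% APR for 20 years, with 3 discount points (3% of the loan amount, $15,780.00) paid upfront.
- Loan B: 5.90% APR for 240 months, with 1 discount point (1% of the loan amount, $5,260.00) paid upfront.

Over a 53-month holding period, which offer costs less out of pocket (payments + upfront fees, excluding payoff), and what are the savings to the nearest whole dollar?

Loan B by $49,937

Loan A: monthly rate = 8.25%/12 = 0.0068750; payment = 526,000 × 0.0068750 / (1 − (1+0.0068750)^−240) = $4,481.87.
Loan B: at 5.90% the monthly rate is 0.0049167, so the payment is 526,000 × 0.0049167 / (1 − 1.0049167^−240) = $3,738.15.
Over 53 months: Loan A costs 53 × $4,481.87 + $15,780.00 = $253,319.11; Loan B costs 53 × $3,738.15 + $5,260.00 = $203,381.95.
Loan B is cheaper by $253,319.11 − $203,381.95 = $49,937.16.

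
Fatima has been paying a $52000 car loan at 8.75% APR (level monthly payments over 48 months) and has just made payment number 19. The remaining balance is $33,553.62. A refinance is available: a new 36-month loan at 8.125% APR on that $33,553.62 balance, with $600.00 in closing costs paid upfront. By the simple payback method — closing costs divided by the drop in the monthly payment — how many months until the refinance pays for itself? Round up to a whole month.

Current payment = 52,000 × 8.75%/12 / (1 − (1+0.0072917)^−48) = $1,287.86.
Refinanced payment = 33,553.62 × 0.0067708 / (1 − (1+0.0067708)^−36) = $1,053.38.
Monthly savings = $1,287.86 − $1,053.38 = $234.48.
Break-even = $600.00 / $234.48 = 2.56 → 3 months.

3 months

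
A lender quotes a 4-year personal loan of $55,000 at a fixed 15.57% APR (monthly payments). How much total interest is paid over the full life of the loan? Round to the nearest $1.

$19,238

At 15.57% the monthly rate is 0.0129750, so the payment is 55,000 × 0.0129750 / (1 − 1.0129750^−48) = $1,546.63.
Total paid = 48 × $1,546.63 = $74,238.24; interest = $74,238.24 − $55,000 = $19,238.24.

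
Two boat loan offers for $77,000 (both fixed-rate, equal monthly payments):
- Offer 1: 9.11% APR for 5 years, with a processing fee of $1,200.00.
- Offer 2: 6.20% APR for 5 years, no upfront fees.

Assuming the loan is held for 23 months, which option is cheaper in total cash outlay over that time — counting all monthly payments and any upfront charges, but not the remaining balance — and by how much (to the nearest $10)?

Offer 2 by $3,650

Offer 1: at 9.11% the monthly rate is 0.0075917, so the payment is 77,000 × 0.0075917 / (1 − 1.0075917^−60) = $1,602.51.
Offer 2: at 6.20% the monthly rate is 0.0051667, so the payment is 77,000 × 0.0051667 / (1 − 1.0051667^−60) = $1,495.80.
Over 23 months: Offer 1 costs 23 × $1,602.51 + $1,200.00 = $38,057.73; Offer 2 costs 23 × $1,495.80 = $34,403.40.
Offer 2 is cheaper by $38,057.73 − $34,403.40 = $3,654.33.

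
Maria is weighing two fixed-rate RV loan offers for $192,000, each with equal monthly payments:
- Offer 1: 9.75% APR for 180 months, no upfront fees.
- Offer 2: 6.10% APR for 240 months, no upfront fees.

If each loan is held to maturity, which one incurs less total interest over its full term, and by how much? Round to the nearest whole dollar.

Offer 2 by $33,320

Offer 1: monthly rate = 9.75%/12 = 0.0081250; payment = 192,000 × 0.0081250 / (1 − (1+0.0081250)^−180) = $2,033.98.
Total interest on Offer 1 = 180 × $2,033.98 − $192,000 = $174,116.40.
Offer 2: monthly rate = 6.1%/12 = 0.0050833; payment = 192,000 × 0.0050833 / (1 − (1+0.0050833)^−240) = $1,386.65.
Total interest on Offer 2 = 240 × $1,386.65 − $192,000 = $140,796.00.
Offer 2 is lower by $33,320.40.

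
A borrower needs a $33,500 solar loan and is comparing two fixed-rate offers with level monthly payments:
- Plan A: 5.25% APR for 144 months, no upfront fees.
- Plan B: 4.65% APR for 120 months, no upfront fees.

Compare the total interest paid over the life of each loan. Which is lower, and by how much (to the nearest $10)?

Plan B by $3,270

Plan A: at 5.25% the monthly rate is 0.0043750, so the payment is 33,500 × 0.0043750 / (1 − 1.0043750^−144) = $314.06.
Total interest on Plan A = 144 × $314.06 − $33,500 = $11,724.64.
Plan B: monthly rate = 4.65%/12 = 0.0038750; payment = 33,500 × 0.0038750 / (1 − (1+0.0038750)^−120) = $349.62.
Total interest on Plan B = 120 × $349.62 − $33,500 = $8,454.40.
Plan B is lower by $3,270.24.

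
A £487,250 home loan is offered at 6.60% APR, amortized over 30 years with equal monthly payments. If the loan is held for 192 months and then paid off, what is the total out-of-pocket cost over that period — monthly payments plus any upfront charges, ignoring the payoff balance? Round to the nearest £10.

£597,480

Monthly rate = 6.6%/12 = 0.0055000; payment = 487,250 × 0.0055000 / (1 − (1+0.0055000)^−360) = £3,111.87.
Total outlay = 192 × £3,111.87 = £597,479.04.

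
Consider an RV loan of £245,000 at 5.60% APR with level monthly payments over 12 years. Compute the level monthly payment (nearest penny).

Monthly rate = 5.6%/12 = 0.0046667; payment = 245,000 × 0.0046667 / (1 − (1+0.0046667)^−144) = £2,340.43.

£2,340.43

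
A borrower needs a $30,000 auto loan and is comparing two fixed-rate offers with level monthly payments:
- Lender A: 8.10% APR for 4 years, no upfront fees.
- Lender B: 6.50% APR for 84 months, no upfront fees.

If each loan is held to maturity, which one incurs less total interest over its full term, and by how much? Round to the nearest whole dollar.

Lender A: at 8.10% the monthly rate is 0.0067500, so the payment is 30,000 × 0.0067500 / (1 − 1.0067500^−48) = $733.80.
Total interest on Lender A = 48 × $733.80 − $30,000 = $5,222.40.
Lender B: at 6.50% the monthly rate is 0.0054167, so the payment is 30,000 × 0.0054167 / (1 − 1.0054167^−84) = $445.48.
Total interest on Lender B = 84 × $445.48 − $30,000 = $7,420.32.
Lender A is lower by $2,197.92.

Lender A by $2,198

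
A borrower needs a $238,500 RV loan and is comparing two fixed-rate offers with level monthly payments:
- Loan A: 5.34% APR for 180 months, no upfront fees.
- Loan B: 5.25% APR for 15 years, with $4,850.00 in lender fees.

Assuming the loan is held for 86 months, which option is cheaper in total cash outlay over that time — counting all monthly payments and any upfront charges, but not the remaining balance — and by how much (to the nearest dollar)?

Loan A: at 5.34% the monthly rate is 0.0044500, so the payment is 238,500 × 0.0044500 / (1 − 1.0044500^−180) = $1,928.55.
Loan B: at 5.25% the monthly rate is 0.0043750, so the payment is 238,500 × 0.0043750 / (1 − 1.0043750^−180) = $1,917.25.
Over 86 months: Loan A costs 86 × $1,928.55 = $165,855.30; Loan B costs 86 × $1,917.25 + $4,850.00 = $169,733.50.
Loan A is cheaper by $169,733.50 − $165,855.30 = $3,878.20.

Loan A by $3,878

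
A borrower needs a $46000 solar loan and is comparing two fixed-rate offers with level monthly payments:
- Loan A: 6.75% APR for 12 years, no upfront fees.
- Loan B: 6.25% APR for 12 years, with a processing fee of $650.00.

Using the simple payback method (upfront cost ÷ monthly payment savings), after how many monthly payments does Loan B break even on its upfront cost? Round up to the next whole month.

Loan A: at 6.75% the monthly rate is 0.0056250, so the payment is 46,000 × 0.0056250 / (1 − 1.0056250^−144) = $466.95.
Loan B: monthly rate = 6.25%/12 = 0.0052083; payment = 46,000 × 0.0052083 / (1 − (1+0.0052083)^−144) = $454.86.
Monthly savings = $466.95 − $454.86 = $12.09.
Break-even = $650.00 / $12.09 = 53.76 → 54 months.

54 months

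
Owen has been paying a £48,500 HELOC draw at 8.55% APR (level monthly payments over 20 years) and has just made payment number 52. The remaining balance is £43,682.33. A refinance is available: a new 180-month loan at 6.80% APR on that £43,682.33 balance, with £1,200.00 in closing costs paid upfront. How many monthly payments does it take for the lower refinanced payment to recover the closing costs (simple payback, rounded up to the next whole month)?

35 months

Current payment = 48,500 × 8.55%/12 / (1 − (1+0.0071250)^−240) = £422.43.
Refinanced payment = 43,682.33 × 0.0056667 / (1 − (1+0.0056667)^−180) = £387.76.
Monthly savings = £422.43 − £387.76 = £34.67.
Break-even = £1,200.00 / £34.67 = 34.61 → 35 months.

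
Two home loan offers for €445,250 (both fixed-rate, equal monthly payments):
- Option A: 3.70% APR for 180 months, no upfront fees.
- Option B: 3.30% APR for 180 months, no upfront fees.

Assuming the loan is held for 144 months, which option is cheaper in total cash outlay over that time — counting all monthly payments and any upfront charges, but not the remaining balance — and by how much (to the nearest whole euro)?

Option A: monthly rate = 3.7%/12 = 0.0030833; payment = 445,250 × 0.0030833 / (1 − (1+0.0030833)^−180) = €3,226.92.
Option B: at 3.30% the monthly rate is 0.0027500, so the payment is 445,250 × 0.0027500 / (1 − 1.0027500^−180) = €3,139.46.
Over 144 months: Option A costs 144 × €3,226.92 = €464,676.48; Option B costs 144 × €3,139.46 = €452,082.24.
Option B is cheaper by €464,676.48 − €452,082.24 = €12,594.24.

Option B by €12,594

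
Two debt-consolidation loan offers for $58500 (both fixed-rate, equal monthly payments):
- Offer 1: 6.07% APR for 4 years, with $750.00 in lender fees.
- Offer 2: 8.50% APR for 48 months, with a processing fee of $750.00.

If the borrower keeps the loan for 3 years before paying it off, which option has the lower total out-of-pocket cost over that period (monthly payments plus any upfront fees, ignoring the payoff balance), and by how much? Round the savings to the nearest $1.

Offer 1 by $2,382

Offer 1: at 6.07% the monthly rate is 0.0050583, so the payment is 58,500 × 0.0050583 / (1 − 1.0050583^−48) = $1,375.75.
Offer 2: monthly rate = 8.5%/12 = 0.0070833; payment = 58,500 × 0.0070833 / (1 − (1+0.0070833)^−48) = $1,441.93.
Over 36 months: Offer 1 costs 36 × $1,375.75 + $750.00 = $50,277.00; Offer 2 costs 36 × $1,441.93 + $750.00 = $52,659.48.
Offer 1 is cheaper by $52,659.48 − $50,277.00 = $2,382.48.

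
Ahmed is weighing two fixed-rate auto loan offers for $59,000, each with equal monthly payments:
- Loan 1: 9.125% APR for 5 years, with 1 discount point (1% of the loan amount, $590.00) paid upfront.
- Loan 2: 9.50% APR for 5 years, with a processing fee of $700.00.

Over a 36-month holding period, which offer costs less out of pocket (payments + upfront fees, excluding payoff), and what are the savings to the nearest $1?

Loan 1 by $498

Loan 1: monthly rate = 9.125%/12 = 0.0076042; payment = 59,000 × 0.0076042 / (1 − (1+0.0076042)^−60) = $1,228.33.
Loan 2: monthly rate = 9.5%/12 = 0.0079167; payment = 59,000 × 0.0079167 / (1 − (1+0.0079167)^−60) = $1,239.11.
Over 36 months: Loan 1 costs 36 × $1,228.33 + $590.00 = $44,809.88; Loan 2 costs 36 × $1,239.11 + $700.00 = $45,307.96.
Loan 1 is cheaper by $45,307.96 − $44,809.88 = $498.08.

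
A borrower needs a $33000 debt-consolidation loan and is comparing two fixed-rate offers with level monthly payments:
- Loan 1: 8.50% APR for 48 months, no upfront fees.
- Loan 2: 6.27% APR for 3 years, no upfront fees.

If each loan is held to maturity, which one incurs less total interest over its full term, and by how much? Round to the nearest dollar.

Loan 1: at 8.50% the monthly rate is 0.0070833, so the payment is 33,000 × 0.0070833 / (1 − 1.0070833^−48) = $813.39.
Total interest on Loan 1 = 48 × $813.39 − $33,000 = $6,042.72.
Loan 2: monthly rate = 6.27%/12 = 0.0052250; payment = 33,000 × 0.0052250 / (1 − (1+0.0052250)^−36) = $1,007.97.
Total interest on Loan 2 = 36 × $1,007.97 − $33,000 = $3,286.92.
Loan 2 is lower by $2,755.80.

Loan 2 by $2,756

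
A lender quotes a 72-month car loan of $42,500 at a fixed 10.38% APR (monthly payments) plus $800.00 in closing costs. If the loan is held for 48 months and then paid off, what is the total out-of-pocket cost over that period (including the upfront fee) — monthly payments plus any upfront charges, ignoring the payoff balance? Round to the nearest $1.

$38,985

At 10.38% the monthly rate is 0.0086500, so the payment is 42,500 × 0.0086500 / (1 − 1.0086500^−72) = $795.52.
Total outlay = 48 × $795.52 + $800.00 = $38,984.96.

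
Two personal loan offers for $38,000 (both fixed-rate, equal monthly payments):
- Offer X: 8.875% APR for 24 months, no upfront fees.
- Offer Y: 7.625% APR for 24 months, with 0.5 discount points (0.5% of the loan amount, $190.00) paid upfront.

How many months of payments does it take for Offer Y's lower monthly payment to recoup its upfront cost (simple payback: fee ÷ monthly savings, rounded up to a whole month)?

Offer X: at 8.875% the monthly rate is 0.0073958, so the payment is 38,000 × 0.0073958 / (1 − 1.0073958^−24) = $1,733.84.
Offer Y: at 7.625% the monthly rate is 0.0063542, so the payment is 38,000 × 0.0063542 / (1 − 1.0063542^−24) = $1,712.15.
Monthly savings = $1,733.84 − $1,712.15 = $21.69.
Break-even = $190.00 / $21.69 = 8.76 → 9 months.

9 months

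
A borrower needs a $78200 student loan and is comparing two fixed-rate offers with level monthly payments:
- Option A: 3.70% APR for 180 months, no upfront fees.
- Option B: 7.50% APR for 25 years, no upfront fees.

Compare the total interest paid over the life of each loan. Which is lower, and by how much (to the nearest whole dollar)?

Option A: at 3.70% the monthly rate is 0.0030833, so the payment is 78,200 × 0.0030833 / (1 − 1.0030833^−180) = $566.75.
Total interest on Option A = 180 × $566.75 − $78,200 = $23,815.00.
Option B: monthly rate = 7.5%/12 = 0.0062500; payment = 78,200 × 0.0062500 / (1 − (1+0.0062500)^−300) = $577.89.
Total interest on Option B = 300 × $577.89 − $78,200 = $95,167.00.
Option A is lower by $71,352.00.

Option A by $71,352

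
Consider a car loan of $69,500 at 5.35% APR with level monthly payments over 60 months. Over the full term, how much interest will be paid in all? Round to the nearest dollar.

At 5.35% the monthly rate is 0.0044583, so the payment is 69,500 × 0.0044583 / (1 − 1.0044583^−60) = $1,322.72.
Total paid = 60 × $1,322.72 = $79,363.20; interest = $79,363.20 − $69,500 = $9,863.20.

$9,863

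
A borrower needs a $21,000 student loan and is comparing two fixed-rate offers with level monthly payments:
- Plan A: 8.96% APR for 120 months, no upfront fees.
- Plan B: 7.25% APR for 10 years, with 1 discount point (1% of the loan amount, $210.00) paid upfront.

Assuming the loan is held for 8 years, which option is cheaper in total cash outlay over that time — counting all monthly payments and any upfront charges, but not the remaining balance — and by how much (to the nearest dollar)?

Plan A: monthly rate = 8.96%/12 = 0.0074667; payment = 21,000 × 0.0074667 / (1 − (1+0.0074667)^−120) = $265.56.
Plan B: at 7.25% the monthly rate is 0.0060417, so the payment is 21,000 × 0.0060417 / (1 − 1.0060417^−120) = $246.54.
Over 96 months: Plan A costs 96 × $265.56 = $25,493.76; Plan B costs 96 × $246.54 + $210.00 = $23,877.84.
Plan B is cheaper by $25,493.76 − $23,877.84 = $1,615.92.

Plan B by $1,616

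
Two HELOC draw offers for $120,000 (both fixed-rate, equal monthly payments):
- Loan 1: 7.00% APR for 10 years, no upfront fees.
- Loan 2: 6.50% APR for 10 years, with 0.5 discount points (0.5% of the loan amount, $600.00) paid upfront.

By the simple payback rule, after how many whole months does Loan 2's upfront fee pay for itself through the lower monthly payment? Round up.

20 months

Loan 1: at 7.00% the monthly rate is 0.0058333, so the payment is 120,000 × 0.0058333 / (1 − 1.0058333^−120) = $1,393.30.
Loan 2: monthly rate = 6.5%/12 = 0.0054167; payment = 120,000 × 0.0054167 / (1 − (1+0.0054167)^−120) = $1,362.58.
Monthly savings = $1,393.30 − $1,362.58 = $30.72.
Break-even = $600.00 / $30.72 = 19.53 → 20 months.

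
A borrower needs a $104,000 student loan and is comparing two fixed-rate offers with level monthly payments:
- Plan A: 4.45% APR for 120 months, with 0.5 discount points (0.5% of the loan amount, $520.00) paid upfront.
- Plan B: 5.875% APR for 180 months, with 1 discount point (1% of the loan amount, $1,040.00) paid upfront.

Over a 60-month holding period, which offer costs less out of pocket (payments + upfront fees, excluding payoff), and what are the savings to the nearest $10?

Plan A: at 4.45% the monthly rate is 0.0037083, so the payment is 104,000 × 0.0037083 / (1 − 1.0037083^−120) = $1,075.33.
Plan B: monthly rate = 5.875%/12 = 0.0048958; payment = 104,000 × 0.0048958 / (1 − (1+0.0048958)^−180) = $870.60.
Over 60 months: Plan A costs 60 × $1,075.33 + $520.00 = $65,039.80; Plan B costs 60 × $870.60 + $1,040.00 = $53,276.00.
Plan B is cheaper by $65,039.80 − $53,276.00 = $11,763.80.

Plan B by $11,760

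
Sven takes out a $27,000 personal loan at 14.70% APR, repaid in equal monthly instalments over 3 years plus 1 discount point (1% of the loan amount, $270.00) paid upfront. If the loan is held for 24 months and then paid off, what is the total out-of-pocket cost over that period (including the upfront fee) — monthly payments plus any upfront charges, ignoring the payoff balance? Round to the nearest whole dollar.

$22,638

Monthly rate = 14.7%/12 = 0.0122500; payment = 27,000 × 0.0122500 / (1 − (1+0.0122500)^−36) = $932.00.
Total outlay = 24 × $932.00 + $270.00 = $22,638.00.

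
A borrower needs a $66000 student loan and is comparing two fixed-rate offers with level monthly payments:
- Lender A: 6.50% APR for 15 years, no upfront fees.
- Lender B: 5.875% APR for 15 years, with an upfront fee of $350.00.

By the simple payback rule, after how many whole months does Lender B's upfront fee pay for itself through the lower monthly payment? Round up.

16 months

Lender A: monthly rate = 6.5%/12 = 0.0054167; payment = 66,000 × 0.0054167 / (1 − (1+0.0054167)^−180) = $574.93.
Lender B: at 5.875% the monthly rate is 0.0048958, so the payment is 66,000 × 0.0048958 / (1 − 1.0048958^−180) = $552.50.
Monthly savings = $574.93 − $552.50 = $22.43.
Break-even = $350.00 / $22.43 = 15.60 → 16 months.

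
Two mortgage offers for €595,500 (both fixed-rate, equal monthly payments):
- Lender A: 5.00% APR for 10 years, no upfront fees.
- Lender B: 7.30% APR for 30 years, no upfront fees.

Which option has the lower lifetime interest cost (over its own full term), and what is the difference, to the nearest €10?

Lender A: monthly rate = 5%/12 = 0.0041667; payment = 595,500 × 0.0041667 / (1 − (1+0.0041667)^−120) = €6,316.20.
Total interest on Lender A = 120 × €6,316.20 − €595,500 = €162,444.00.
Lender B: at 7.30% the monthly rate is 0.0060833, so the payment is 595,500 × 0.0060833 / (1 − 1.0060833^−360) = €4,082.57.
Total interest on Lender B = 360 × €4,082.57 − €595,500 = €874,225.20.
Lender A is lower by €711,781.20.

Lender A by €711,780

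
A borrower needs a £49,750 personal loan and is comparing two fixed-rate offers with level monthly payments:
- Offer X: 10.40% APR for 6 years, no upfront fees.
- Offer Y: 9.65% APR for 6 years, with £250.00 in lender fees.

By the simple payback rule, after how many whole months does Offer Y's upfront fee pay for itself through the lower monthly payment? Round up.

Offer X: monthly rate = 10.4%/12 = 0.0086667; payment = 49,750 × 0.0086667 / (1 − (1+0.0086667)^−72) = £931.73.
Offer Y: at 9.65% the monthly rate is 0.0080417, so the payment is 49,750 × 0.0080417 / (1 − 1.0080417^−72) = £912.90.
Monthly savings = £931.73 − £912.90 = £18.83.
Break-even = £250.00 / £18.83 = 13.28 → 14 months.

14 months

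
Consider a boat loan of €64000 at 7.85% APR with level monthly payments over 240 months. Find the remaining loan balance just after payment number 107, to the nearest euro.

With monthly rate i = 7.85%/12 = 0.0065417, the balance after k of n payments is P · [(1+i)^n − (1+i)^k] / [(1+i)^n − 1].
(1+0.0065417)^240 = 4.78213490 and (1+0.0065417)^107 = 2.00908385, so the balance is 64,000 × (4.78213490 − 2.00908385) / (4.78213490 − 1) = €46,924.63.

€46,925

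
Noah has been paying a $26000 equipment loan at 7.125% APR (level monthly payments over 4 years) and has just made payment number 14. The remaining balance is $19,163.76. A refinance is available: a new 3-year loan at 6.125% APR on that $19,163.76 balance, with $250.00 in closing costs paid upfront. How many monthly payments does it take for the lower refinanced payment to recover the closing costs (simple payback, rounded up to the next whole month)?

Current payment = 26,000 × 7.125%/12 / (1 − (1+0.0059375)^−48) = $624.11.
Refinanced payment = 19,163.76 × 0.0051042 / (1 − (1+0.0051042)^−36) = $584.08.
Monthly savings = $624.11 − $584.08 = $40.03.
Break-even = $250.00 / $40.03 = 6.25 → 7 months.

7 months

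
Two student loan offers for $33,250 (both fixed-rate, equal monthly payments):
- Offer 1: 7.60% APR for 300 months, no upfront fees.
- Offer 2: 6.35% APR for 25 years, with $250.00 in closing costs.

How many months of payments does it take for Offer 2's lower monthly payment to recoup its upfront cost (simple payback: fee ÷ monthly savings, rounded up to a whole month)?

10 months

Offer 1: at 7.60% the monthly rate is 0.0063333, so the payment is 33,250 × 0.0063333 / (1 − 1.0063333^−300) = $247.88.
Offer 2: at 6.35% the monthly rate is 0.0052917, so the payment is 33,250 × 0.0052917 / (1 − 1.0052917^−300) = $221.40.
Monthly savings = $247.88 − $221.40 = $26.48.
Break-even = $250.00 / $26.48 = 9.44 → 10 months.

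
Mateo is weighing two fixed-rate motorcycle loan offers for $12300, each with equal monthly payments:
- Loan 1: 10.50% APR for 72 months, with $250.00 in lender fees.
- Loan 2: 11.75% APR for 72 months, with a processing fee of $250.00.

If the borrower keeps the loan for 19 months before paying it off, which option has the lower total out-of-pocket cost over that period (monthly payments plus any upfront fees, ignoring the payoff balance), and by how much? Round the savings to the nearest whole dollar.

Loan 1 by $150

Loan 1: monthly rate = 10.5%/12 = 0.0087500; payment = 12,300 × 0.0087500 / (1 − (1+0.0087500)^−72) = $230.98.
Loan 2: at 11.75% the monthly rate is 0.0097917, so the payment is 12,300 × 0.0097917 / (1 − 1.0097917^−72) = $238.87.
Over 19 months: Loan 1 costs 19 × $230.98 + $250.00 = $4,638.62; Loan 2 costs 19 × $238.87 + $250.00 = $4,788.53.
Loan 1 is cheaper by $4,788.53 − $4,638.62 = $149.91.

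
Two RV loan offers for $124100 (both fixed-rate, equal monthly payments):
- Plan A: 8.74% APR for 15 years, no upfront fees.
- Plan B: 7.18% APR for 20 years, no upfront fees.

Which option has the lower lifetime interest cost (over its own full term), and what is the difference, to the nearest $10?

Plan A: at 8.74% the monthly rate is 0.0072833, so the payment is 124,100 × 0.0072833 / (1 − 1.0072833^−180) = $1,239.58.
Total interest on Plan A = 180 × $1,239.58 − $124,100 = $99,024.40.
Plan B: monthly rate = 7.18%/12 = 0.0059833; payment = 124,100 × 0.0059833 / (1 − (1+0.0059833)^−240) = $975.60.
Total interest on Plan B = 240 × $975.60 − $124,100 = $110,044.00.
Plan A is lower by $11,019.60.

Plan A by $11,020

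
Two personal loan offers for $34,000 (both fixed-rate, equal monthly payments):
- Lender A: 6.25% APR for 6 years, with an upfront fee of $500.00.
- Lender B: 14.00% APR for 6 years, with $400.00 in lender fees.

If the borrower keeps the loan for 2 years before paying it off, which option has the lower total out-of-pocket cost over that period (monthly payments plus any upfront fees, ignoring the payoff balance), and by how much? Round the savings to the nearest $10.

Lender A by $3,090

Lender A: at 6.25% the monthly rate is 0.0052083, so the payment is 34,000 × 0.0052083 / (1 − 1.0052083^−72) = $567.50.
Lender B: monthly rate = 14%/12 = 0.0116667; payment = 34,000 × 0.0116667 / (1 − (1+0.0116667)^−72) = $700.60.
Over 24 months: Lender A costs 24 × $567.50 + $500.00 = $14,120.00; Lender B costs 24 × $700.60 + $400.00 = $17,214.40.
Lender A is cheaper by $17,214.40 − $14,120.00 = $3,094.40.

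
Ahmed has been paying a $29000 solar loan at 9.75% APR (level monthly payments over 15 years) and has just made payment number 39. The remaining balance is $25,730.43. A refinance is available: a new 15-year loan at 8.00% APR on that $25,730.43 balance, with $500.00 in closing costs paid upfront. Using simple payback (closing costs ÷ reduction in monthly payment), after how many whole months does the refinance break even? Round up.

9 months

Current payment = 29,000 × 9.75%/12 / (1 − (1+0.0081250)^−180) = $307.22.
Refinanced payment = 25,730.43 × 0.0066667 / (1 − (1+0.0066667)^−180) = $245.89.
Monthly savings = $307.22 − $245.89 = $61.33.
Break-even = $500.00 / $61.33 = 8.15 → 9 months.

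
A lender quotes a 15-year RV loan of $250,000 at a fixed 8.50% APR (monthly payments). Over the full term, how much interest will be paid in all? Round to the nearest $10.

$193,130

Monthly rate = 8.5%/12 = 0.0070833; payment = 250,000 × 0.0070833 / (1 − (1+0.0070833)^−180) = $2,461.85.
Total paid = 180 × $2,461.85 = $443,133.00; interest = $443,133.00 − $250,000 = $193,133.00.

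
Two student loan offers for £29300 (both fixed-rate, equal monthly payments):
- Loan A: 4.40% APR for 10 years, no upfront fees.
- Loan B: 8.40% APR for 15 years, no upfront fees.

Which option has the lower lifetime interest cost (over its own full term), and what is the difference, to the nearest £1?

Loan A: at 4.40% the monthly rate is 0.0036667, so the payment is 29,300 × 0.0036667 / (1 − 1.0036667^−120) = £302.25.
Total interest on Loan A = 120 × £302.25 − £29,300 = £6,970.00.
Loan B: monthly rate = 8.4%/12 = 0.0070000; payment = 29,300 × 0.0070000 / (1 − (1+0.0070000)^−180) = £286.81.
Total interest on Loan B = 180 × £286.81 − £29,300 = £22,325.80.
Loan A is lower by £15,355.80.

Loan A by £15,356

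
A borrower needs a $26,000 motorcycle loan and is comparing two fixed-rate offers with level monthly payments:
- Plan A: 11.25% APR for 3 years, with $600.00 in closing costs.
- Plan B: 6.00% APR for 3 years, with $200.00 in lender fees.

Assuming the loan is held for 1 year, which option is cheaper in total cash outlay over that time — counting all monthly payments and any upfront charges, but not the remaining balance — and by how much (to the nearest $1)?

Plan B by $1,160

Plan A: at 11.25% the monthly rate is 0.0093750, so the payment is 26,000 × 0.0093750 / (1 − 1.0093750^−36) = $854.29.
Plan B: monthly rate = 6%/12 = 0.0050000; payment = 26,000 × 0.0050000 / (1 − (1+0.0050000)^−36) = $790.97.
Over 12 months: Plan A costs 12 × $854.29 + $600.00 = $10,851.48; Plan B costs 12 × $790.97 + $200.00 = $9,691.64.
Plan B is cheaper by $10,851.48 − $9,691.64 = $1,159.84.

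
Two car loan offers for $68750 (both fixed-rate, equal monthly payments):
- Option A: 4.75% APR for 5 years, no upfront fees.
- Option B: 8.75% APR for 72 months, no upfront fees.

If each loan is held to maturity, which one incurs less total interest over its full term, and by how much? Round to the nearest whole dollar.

Option A by $11,241

Option A: monthly rate = 4.75%/12 = 0.0039583; payment = 68,750 × 0.0039583 / (1 − (1+0.0039583)^−60) = $1,289.54.
Total interest on Option A = 60 × $1,289.54 − $68,750 = $8,622.40.
Option B: at 8.75% the monthly rate is 0.0072917, so the payment is 68,750 × 0.0072917 / (1 − 1.0072917^−72) = $1,230.74.
Total interest on Option B = 72 × $1,230.74 − $68,750 = $19,863.28.
Option A is lower by $11,240.88.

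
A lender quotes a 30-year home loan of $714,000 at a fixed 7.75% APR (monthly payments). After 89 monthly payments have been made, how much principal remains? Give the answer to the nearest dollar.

With monthly rate i = 7.75%/12 = 0.0064583, the balance after k of n payments is P · [(1+i)^n − (1+i)^k] / [(1+i)^n − 1].
(1+0.0064583)^360 = 10.15051413 and (1+0.0064583)^89 = 1.77347965, so the balance is 714,000 × (10.15051413 − 1.77347965) / (10.15051413 − 1) = $653,646.62.

$653,647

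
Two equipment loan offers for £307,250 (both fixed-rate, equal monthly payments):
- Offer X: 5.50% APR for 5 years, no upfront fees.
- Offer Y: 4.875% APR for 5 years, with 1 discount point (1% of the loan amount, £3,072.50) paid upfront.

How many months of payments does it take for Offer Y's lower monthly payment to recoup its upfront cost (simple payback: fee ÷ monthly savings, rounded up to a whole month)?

35 months

Offer X: at 5.50% the monthly rate is 0.0045833, so the payment is 307,250 × 0.0045833 / (1 − 1.0045833^−60) = £5,868.83.
Offer Y: at 4.875% the monthly rate is 0.0040625, so the payment is 307,250 × 0.0040625 / (1 − 1.0040625^−60) = £5,780.61.
Monthly savings = £5,868.83 − £5,780.61 = £88.22.
Break-even = £3,072.50 / £88.22 = 34.83 → 35 months.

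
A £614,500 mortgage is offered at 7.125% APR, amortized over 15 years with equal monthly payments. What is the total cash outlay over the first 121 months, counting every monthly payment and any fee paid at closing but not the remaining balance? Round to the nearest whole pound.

At 7.125% the monthly rate is 0.0059375, so the payment is 614,500 × 0.0059375 / (1 − 1.0059375^−180) = £5,566.33.
Total outlay = 121 × £5,566.33 = £673,525.93.

£673,526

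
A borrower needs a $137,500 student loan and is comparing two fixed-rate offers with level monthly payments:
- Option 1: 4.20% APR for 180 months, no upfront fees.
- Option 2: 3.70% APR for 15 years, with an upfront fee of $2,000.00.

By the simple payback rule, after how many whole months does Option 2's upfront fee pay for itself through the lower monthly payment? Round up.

Option 1: monthly rate = 4.2%/12 = 0.0035000; payment = 137,500 × 0.0035000 / (1 − (1+0.0035000)^−180) = $1,030.91.
Option 2: at 3.70% the monthly rate is 0.0030833, so the payment is 137,500 × 0.0030833 / (1 − 1.0030833^−180) = $996.52.
Monthly savings = $1,030.91 − $996.52 = $34.39.
Break-even = $2,000.00 / $34.39 = 58.16 → 59 months.

59 months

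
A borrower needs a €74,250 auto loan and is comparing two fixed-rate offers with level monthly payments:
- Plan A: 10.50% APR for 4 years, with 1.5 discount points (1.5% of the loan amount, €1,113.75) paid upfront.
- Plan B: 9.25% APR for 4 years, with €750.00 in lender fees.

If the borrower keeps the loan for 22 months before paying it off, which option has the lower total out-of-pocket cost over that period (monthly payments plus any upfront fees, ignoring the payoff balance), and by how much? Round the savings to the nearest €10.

Plan B by €1,340

Plan A: monthly rate = 10.5%/12 = 0.0087500; payment = 74,250 × 0.0087500 / (1 − (1+0.0087500)^−48) = €1,901.05.
Plan B: at 9.25% the monthly rate is 0.0077083, so the payment is 74,250 × 0.0077083 / (1 − 1.0077083^−48) = €1,856.54.
Over 22 months: Plan A costs 22 × €1,901.05 + €1,113.75 = €42,936.85; Plan B costs 22 × €1,856.54 + €750.00 = €41,593.88.
Plan B is cheaper by €42,936.85 − €41,593.88 = €1,342.97.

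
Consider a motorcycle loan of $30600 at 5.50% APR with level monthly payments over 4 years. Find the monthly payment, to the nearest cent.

At 5.50% the monthly rate is 0.0045833, so the payment is 30,600 × 0.0045833 / (1 − 1.0045833^−48) = $711.65.

$711.65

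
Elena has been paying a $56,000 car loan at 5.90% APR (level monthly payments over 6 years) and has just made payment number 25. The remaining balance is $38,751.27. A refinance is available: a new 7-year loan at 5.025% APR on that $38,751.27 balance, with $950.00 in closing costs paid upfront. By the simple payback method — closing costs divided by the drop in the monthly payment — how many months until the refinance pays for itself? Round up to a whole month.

Current payment = 56,000 × 5.9%/12 / (1 − (1+0.0049167)^−72) = $925.44.
Refinanced payment = 38,751.27 × 0.0041875 / (1 − (1+0.0041875)^−84) = $548.16.
Monthly savings = $925.44 − $548.16 = $377.28.
Break-even = $950.00 / $377.28 = 2.52 → 3 months.

3 months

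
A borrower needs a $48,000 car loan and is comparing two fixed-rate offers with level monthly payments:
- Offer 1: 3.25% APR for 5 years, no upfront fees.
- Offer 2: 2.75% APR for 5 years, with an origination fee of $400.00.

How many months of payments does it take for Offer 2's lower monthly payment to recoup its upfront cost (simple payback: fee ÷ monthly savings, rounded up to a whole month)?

38 months

Offer 1: at 3.25% the monthly rate is 0.0027083, so the payment is 48,000 × 0.0027083 / (1 − 1.0027083^−60) = $867.84.
Offer 2: at 2.75% the monthly rate is 0.0022917, so the payment is 48,000 × 0.0022917 / (1 − 1.0022917^−60) = $857.17.
Monthly savings = $867.84 − $857.17 = $10.67.
Break-even = $400.00 / $10.67 = 37.49 → 38 months.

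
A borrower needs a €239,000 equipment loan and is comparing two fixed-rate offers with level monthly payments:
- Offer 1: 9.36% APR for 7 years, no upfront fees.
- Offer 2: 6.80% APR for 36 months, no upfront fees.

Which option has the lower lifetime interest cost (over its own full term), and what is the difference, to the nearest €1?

Offer 2 by €61,804

Offer 1: at 9.36% the monthly rate is 0.0078000, so the payment is 239,000 × 0.0078000 / (1 − 1.0078000^−84) = €3,889.10.
Total interest on Offer 1 = 84 × €3,889.10 − €239,000 = €87,684.40.
Offer 2: monthly rate = 6.8%/12 = 0.0056667; payment = 239,000 × 0.0056667 / (1 − (1+0.0056667)^−36) = €7,357.79.
Total interest on Offer 2 = 36 × €7,357.79 − €239,000 = €25,880.44.
Offer 2 is lower by €61,803.96.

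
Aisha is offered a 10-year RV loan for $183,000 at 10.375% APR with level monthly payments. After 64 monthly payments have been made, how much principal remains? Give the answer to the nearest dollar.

$108,680

With monthly rate i = 10.375%/12 = 0.0086458, the balance after k of n payments is P · [(1+i)^n − (1+i)^k] / [(1+i)^n − 1].
(1+0.0086458)^120 = 2.80959588 and (1+0.0086458)^64 = 1.73490910, so the balance is 183,000 × (2.80959588 − 1.73490910) / (2.80959588 − 1) = $108,680.44.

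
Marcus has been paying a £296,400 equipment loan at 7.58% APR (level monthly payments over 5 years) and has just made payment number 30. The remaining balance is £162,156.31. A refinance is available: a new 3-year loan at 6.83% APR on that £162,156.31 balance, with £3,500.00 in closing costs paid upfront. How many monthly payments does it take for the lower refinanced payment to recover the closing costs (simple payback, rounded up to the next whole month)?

Current payment = 296,400 × 7.58%/12 / (1 − (1+0.0063167)^−60) = £5,950.52.
Refinanced payment = 162,156.31 × 0.0056917 / (1 − (1+0.0056917)^−36) = £4,994.32.
Monthly savings = £5,950.52 − £4,994.32 = £956.20.
Break-even = £3,500.00 / £956.20 = 3.66 → 4 months.

4 months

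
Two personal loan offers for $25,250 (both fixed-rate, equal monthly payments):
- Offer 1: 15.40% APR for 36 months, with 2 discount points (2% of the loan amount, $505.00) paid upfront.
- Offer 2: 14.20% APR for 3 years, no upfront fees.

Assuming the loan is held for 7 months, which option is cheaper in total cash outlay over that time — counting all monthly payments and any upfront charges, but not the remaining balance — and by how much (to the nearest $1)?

Offer 2 by $609

Offer 1: at 15.40% the monthly rate is 0.0128333, so the payment is 25,250 × 0.0128333 / (1 − 1.0128333^−36) = $880.25.
Offer 2: monthly rate = 14.2%/12 = 0.0118333; payment = 25,250 × 0.0118333 / (1 − (1+0.0118333)^−36) = $865.44.
Over 7 months: Offer 1 costs 7 × $880.25 + $505.00 = $6,666.75; Offer 2 costs 7 × $865.44 = $6,058.08.
Offer 2 is cheaper by $6,666.75 − $6,058.08 = $608.67.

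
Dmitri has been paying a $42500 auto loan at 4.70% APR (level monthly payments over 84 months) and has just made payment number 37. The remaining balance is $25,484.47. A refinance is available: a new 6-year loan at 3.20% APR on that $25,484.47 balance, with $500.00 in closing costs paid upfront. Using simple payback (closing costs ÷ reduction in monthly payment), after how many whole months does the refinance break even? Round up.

3 months

Current payment = 42,500 × 4.7%/12 / (1 − (1+0.0039167)^−84) = $594.72.
Refinanced payment = 25,484.47 × 0.0026667 / (1 − (1+0.0026667)^−72) = $389.49.
Monthly savings = $594.72 − $389.49 = $205.23.
Break-even = $500.00 / $205.23 = 2.44 → 3 months.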